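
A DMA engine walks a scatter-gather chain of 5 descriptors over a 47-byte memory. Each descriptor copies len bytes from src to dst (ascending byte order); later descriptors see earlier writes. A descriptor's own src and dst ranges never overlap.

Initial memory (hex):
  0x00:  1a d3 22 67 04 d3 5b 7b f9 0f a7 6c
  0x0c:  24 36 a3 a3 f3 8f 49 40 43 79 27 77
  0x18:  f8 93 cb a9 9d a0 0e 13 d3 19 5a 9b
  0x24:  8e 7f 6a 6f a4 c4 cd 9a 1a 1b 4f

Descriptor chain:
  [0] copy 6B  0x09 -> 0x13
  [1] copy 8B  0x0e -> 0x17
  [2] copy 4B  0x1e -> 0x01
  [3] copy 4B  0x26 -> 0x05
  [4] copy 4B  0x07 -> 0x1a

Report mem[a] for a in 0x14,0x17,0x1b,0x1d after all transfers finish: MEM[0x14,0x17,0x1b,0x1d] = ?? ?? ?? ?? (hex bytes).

MEM[0x14,0x17,0x1b,0x1d] = a7 a3 c4 a7

  after D0: wrote 6B at 0x13 = 0fa76c2436a3
  after D1: wrote 8B at 0x17 = a3a3f38f490fa76c
  after D2: wrote 4B at 0x01 = 6c13d319
  after D3: wrote 4B at 0x05 = 6a6fa4c4
  after D4: wrote 4B at 0x1a = a4c40fa7
query mem[0x14]=0xa7, mem[0x17]=0xa3, mem[0x1b]=0xc4, mem[0x1d]=0xa7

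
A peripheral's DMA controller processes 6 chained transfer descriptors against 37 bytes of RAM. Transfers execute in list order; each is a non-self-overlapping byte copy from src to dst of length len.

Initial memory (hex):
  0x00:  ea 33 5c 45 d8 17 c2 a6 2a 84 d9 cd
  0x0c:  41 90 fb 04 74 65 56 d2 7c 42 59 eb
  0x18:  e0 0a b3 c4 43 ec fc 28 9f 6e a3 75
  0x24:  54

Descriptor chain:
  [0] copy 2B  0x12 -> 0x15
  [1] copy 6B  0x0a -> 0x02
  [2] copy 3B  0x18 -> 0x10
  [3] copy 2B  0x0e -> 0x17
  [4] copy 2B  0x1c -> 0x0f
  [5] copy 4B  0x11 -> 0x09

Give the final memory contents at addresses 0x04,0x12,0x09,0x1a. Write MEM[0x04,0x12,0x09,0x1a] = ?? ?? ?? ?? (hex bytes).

MEM[0x04,0x12,0x09,0x1a] = 41 b3 0a b3

#0 dst[0x15+2] := {0x56,0xd2}
#1 dst[0x02+6] := {0xd9,0xcd,0x41,0x90,0xfb,0x04}
#2 dst[0x10+3] := {0xe0,0x0a,0xb3}
#3 dst[0x17+2] := {0xfb,0x04}
#4 dst[0x0f+2] := {0x43,0xec}
#5 dst[0x09+4] := {0x0a,0xb3,0xd2,0x7c}
query mem[0x04]=0x41, mem[0x12]=0xb3, mem[0x09]=0x0a, mem[0x1a]=0xb3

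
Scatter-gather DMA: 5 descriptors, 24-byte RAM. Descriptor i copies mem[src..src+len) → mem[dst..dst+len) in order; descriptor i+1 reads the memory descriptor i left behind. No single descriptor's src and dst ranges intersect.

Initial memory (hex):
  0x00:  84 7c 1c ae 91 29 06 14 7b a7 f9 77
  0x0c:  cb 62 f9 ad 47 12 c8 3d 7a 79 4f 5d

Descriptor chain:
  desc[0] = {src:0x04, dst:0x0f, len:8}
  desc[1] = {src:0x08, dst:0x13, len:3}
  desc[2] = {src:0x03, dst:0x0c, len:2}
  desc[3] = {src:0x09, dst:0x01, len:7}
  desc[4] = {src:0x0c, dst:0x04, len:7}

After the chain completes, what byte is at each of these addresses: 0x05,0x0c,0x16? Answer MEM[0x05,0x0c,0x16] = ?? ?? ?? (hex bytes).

  after D0: wrote 8B at 0x0f = 912906147ba7f977
  after D1: wrote 3B at 0x13 = 7ba7f9
  after D2: wrote 2B at 0x0c = ae91
  after D3: wrote 7B at 0x01 = a7f977ae91f991
  after D4: wrote 7B at 0x04 = ae91f991290614
query mem[0x05]=0x91, mem[0x0c]=0xae, mem[0x16]=0x77

MEM[0x05,0x0c,0x16] = 91 ae 77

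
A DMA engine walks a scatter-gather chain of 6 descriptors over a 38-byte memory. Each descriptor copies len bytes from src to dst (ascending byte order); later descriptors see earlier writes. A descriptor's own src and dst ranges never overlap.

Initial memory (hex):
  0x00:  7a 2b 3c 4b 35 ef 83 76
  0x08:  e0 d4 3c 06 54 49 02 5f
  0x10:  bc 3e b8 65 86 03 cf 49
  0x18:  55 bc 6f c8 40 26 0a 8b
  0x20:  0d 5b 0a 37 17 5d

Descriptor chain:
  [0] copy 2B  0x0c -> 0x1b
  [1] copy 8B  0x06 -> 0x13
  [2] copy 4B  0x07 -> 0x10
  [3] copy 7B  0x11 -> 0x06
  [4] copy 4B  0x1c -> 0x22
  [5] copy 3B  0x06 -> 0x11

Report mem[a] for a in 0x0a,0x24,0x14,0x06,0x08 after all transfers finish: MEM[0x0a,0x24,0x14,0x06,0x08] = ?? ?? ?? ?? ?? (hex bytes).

D0: mem[0x1b..0x1c] <- [54 49]
D1: mem[0x13..0x1a] <- [83 76 e0 d4 3c 06 54 49]
D2: mem[0x10..0x13] <- [76 e0 d4 3c]
D3: mem[0x06..0x0c] <- [e0 d4 3c 76 e0 d4 3c]
D4: mem[0x22..0x25] <- [49 26 0a 8b]
D5: mem[0x11..0x13] <- [e0 d4 3c]
query mem[0x0a]=0xe0, mem[0x24]=0x0a, mem[0x14]=0x76, mem[0x06]=0xe0, mem[0x08]=0x3c

MEM[0x0a,0x24,0x14,0x06,0x08] = e0 0a 76 e0 3c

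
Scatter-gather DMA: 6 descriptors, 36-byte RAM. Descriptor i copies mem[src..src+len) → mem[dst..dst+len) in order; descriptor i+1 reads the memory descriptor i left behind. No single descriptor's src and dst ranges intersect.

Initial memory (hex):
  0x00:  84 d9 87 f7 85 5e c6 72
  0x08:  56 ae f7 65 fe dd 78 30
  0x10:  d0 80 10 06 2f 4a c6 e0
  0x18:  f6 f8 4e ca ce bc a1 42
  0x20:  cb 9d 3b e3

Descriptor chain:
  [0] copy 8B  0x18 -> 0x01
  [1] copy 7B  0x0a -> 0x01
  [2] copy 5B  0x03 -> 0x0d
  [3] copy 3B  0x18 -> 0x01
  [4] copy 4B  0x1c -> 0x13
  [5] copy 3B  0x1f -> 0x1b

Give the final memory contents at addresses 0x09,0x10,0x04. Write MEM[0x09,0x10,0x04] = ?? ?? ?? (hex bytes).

[0] 0x18->0x01 len=8 : f6 f8 4e ca ce bc a1 42
[1] 0x0a->0x01 len=7 : f7 65 fe dd 78 30 d0
[2] 0x03->0x0d len=5 : fe dd 78 30 d0
[3] 0x18->0x01 len=3 : f6 f8 4e
[4] 0x1c->0x13 len=4 : ce bc a1 42
[5] 0x1f->0x1b len=3 : 42 cb 9d
query mem[0x09]=0xae, mem[0x10]=0x30, mem[0x04]=0xdd

MEM[0x09,0x10,0x04] = ae 30 dd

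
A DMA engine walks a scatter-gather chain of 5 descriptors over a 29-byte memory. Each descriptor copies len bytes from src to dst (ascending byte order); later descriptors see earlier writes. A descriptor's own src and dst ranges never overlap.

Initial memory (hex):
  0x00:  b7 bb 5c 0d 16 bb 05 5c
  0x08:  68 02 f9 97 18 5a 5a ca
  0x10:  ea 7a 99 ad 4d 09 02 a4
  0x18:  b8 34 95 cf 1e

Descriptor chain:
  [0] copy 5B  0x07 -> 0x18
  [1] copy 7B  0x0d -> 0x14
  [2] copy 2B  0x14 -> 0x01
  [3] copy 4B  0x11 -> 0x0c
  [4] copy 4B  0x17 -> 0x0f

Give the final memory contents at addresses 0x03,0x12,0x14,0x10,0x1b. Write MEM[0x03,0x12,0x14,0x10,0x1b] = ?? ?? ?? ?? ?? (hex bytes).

  after D0: wrote 5B at 0x18 = 5c6802f997
  after D1: wrote 7B at 0x14 = 5a5acaea7a99ad
  after D2: wrote 2B at 0x01 = 5a5a
  after D3: wrote 4B at 0x0c = 7a99ad5a
  after D4: wrote 4B at 0x0f = ea7a99ad
query mem[0x03]=0x0d, mem[0x12]=0xad, mem[0x14]=0x5a, mem[0x10]=0x7a, mem[0x1b]=0xf9

MEM[0x03,0x12,0x14,0x10,0x1b] = 0d ad 5a 7a f9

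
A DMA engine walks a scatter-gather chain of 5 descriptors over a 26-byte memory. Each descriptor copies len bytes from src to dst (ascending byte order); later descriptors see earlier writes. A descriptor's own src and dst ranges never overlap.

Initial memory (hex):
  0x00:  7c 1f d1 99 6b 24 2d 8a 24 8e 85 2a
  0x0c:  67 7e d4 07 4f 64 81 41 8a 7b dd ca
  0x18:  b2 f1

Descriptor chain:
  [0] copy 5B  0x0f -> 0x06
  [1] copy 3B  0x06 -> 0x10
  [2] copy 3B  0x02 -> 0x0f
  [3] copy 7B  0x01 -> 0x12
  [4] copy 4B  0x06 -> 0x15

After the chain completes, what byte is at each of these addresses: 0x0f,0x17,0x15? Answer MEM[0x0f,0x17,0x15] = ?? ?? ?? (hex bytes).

MEM[0x0f,0x17,0x15] = d1 64 07

#0 dst[0x06+5] := {0x07,0x4f,0x64,0x81,0x41}
#1 dst[0x10+3] := {0x07,0x4f,0x64}
#2 dst[0x0f+3] := {0xd1,0x99,0x6b}
#3 dst[0x12+7] := {0x1f,0xd1,0x99,0x6b,0x24,0x07,0x4f}
#4 dst[0x15+4] := {0x07,0x4f,0x64,0x81}
query mem[0x0f]=0xd1, mem[0x17]=0x64, mem[0x15]=0x07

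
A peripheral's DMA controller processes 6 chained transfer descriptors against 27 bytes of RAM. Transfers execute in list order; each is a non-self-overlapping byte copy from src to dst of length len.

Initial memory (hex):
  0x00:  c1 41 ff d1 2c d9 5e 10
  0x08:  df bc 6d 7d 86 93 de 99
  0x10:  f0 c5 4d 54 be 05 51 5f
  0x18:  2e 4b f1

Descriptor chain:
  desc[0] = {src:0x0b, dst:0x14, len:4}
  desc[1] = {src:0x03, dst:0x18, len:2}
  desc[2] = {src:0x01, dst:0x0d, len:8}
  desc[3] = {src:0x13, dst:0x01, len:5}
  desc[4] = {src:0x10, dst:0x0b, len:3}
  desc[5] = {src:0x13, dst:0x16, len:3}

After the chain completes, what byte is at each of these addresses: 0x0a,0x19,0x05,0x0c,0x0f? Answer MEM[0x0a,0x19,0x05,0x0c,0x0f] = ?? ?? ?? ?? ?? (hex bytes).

MEM[0x0a,0x19,0x05,0x0c,0x0f] = 6d 2c de d9 d1

  after D0: wrote 4B at 0x14 = 7d8693de
  after D1: wrote 2B at 0x18 = d12c
  after D2: wrote 8B at 0x0d = 41ffd12cd95e10df
  after D3: wrote 5B at 0x01 = 10df8693de
  after D4: wrote 3B at 0x0b = 2cd95e
  after D5: wrote 3B at 0x16 = 10df86
query mem[0x0a]=0x6d, mem[0x19]=0x2c, mem[0x05]=0xde, mem[0x0c]=0xd9, mem[0x0f]=0xd1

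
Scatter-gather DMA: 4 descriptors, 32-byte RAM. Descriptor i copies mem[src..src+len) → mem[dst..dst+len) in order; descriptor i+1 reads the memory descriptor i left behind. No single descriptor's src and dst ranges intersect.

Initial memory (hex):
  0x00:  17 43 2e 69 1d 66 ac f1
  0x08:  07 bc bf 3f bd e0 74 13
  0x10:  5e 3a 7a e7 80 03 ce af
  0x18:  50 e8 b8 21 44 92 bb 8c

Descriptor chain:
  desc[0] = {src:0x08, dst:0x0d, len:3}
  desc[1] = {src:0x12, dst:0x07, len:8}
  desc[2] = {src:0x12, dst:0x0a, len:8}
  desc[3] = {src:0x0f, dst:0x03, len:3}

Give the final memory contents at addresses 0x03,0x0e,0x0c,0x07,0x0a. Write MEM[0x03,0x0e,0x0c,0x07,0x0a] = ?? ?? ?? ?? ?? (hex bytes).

MEM[0x03,0x0e,0x0c,0x07,0x0a] = af ce 80 7a 7a

[0] 0x08->0x0d len=3 : 07 bc bf
[1] 0x12->0x07 len=8 : 7a e7 80 03 ce af 50 e8
[2] 0x12->0x0a len=8 : 7a e7 80 03 ce af 50 e8
[3] 0x0f->0x03 len=3 : af 50 e8
query mem[0x03]=0xaf, mem[0x0e]=0xce, mem[0x0c]=0x80, mem[0x07]=0x7a, mem[0x0a]=0x7a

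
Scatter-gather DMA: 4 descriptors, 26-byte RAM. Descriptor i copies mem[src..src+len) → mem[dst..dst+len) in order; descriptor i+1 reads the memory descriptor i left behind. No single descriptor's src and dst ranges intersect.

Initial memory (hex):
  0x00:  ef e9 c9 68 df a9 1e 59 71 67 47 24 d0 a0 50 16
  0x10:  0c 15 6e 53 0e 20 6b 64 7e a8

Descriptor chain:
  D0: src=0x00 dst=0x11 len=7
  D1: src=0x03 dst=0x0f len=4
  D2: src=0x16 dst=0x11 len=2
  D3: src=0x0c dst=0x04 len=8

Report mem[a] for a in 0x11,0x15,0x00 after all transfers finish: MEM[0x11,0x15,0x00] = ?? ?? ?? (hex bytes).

MEM[0x11,0x15,0x00] = a9 df ef

[0] 0x00->0x11 len=7 : ef e9 c9 68 df a9 1e
[1] 0x03->0x0f len=4 : 68 df a9 1e
[2] 0x16->0x11 len=2 : a9 1e
[3] 0x0c->0x04 len=8 : d0 a0 50 68 df a9 1e c9
query mem[0x11]=0xa9, mem[0x15]=0xdf, mem[0x00]=0xef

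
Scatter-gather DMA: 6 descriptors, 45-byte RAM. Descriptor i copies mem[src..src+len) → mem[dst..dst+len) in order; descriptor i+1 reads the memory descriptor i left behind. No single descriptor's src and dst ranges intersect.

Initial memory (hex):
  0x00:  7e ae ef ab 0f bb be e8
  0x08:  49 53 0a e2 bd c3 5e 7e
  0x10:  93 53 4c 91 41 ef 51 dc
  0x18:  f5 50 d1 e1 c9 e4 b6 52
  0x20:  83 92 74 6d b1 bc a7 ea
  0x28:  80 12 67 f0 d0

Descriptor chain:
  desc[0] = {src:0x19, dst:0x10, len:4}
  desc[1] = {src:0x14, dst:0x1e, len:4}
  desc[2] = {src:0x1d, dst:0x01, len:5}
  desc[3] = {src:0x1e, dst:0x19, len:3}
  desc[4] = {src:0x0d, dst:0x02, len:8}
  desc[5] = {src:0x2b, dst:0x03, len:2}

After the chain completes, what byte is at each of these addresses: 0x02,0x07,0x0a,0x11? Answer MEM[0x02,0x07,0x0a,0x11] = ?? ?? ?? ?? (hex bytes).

#0 dst[0x10+4] := {0x50,0xd1,0xe1,0xc9}
#1 dst[0x1e+4] := {0x41,0xef,0x51,0xdc}
#2 dst[0x01+5] := {0xe4,0x41,0xef,0x51,0xdc}
#3 dst[0x19+3] := {0x41,0xef,0x51}
#4 dst[0x02+8] := {0xc3,0x5e,0x7e,0x50,0xd1,0xe1,0xc9,0x41}
#5 dst[0x03+2] := {0xf0,0xd0}
query mem[0x02]=0xc3, mem[0x07]=0xe1, mem[0x0a]=0x0a, mem[0x11]=0xd1

MEM[0x02,0x07,0x0a,0x11] = c3 e1 0a d1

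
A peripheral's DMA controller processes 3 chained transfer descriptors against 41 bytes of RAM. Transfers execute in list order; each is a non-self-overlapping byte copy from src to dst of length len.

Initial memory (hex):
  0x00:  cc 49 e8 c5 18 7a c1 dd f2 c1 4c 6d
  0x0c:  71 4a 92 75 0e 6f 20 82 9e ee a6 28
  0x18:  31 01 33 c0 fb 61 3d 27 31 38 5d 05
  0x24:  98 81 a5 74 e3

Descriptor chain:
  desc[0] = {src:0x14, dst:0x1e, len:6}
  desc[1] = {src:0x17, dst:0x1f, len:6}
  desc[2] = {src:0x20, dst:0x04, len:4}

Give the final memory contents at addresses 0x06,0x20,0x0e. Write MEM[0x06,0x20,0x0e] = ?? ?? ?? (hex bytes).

#0 dst[0x1e+6] := {0x9e,0xee,0xa6,0x28,0x31,0x01}
#1 dst[0x1f+6] := {0x28,0x31,0x01,0x33,0xc0,0xfb}
#2 dst[0x04+4] := {0x31,0x01,0x33,0xc0}
query mem[0x06]=0x33, mem[0x20]=0x31, mem[0x0e]=0x92

MEM[0x06,0x20,0x0e] = 33 31 92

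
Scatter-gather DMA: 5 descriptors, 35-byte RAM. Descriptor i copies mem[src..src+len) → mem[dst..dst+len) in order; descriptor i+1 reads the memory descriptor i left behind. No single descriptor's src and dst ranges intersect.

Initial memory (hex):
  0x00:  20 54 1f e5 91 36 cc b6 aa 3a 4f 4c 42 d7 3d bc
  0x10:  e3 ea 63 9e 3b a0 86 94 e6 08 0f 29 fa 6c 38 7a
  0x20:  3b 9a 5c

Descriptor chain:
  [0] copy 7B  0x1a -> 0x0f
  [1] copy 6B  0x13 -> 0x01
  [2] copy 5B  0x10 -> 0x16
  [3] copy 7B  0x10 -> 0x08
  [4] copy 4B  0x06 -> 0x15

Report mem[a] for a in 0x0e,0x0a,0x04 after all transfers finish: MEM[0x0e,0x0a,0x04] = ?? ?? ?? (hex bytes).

MEM[0x0e,0x0a,0x04] = 29 6c 86

#0 dst[0x0f+7] := {0x0f,0x29,0xfa,0x6c,0x38,0x7a,0x3b}
#1 dst[0x01+6] := {0x38,0x7a,0x3b,0x86,0x94,0xe6}
#2 dst[0x16+5] := {0x29,0xfa,0x6c,0x38,0x7a}
#3 dst[0x08+7] := {0x29,0xfa,0x6c,0x38,0x7a,0x3b,0x29}
#4 dst[0x15+4] := {0xe6,0xb6,0x29,0xfa}
query mem[0x0e]=0x29, mem[0x0a]=0x6c, mem[0x04]=0x86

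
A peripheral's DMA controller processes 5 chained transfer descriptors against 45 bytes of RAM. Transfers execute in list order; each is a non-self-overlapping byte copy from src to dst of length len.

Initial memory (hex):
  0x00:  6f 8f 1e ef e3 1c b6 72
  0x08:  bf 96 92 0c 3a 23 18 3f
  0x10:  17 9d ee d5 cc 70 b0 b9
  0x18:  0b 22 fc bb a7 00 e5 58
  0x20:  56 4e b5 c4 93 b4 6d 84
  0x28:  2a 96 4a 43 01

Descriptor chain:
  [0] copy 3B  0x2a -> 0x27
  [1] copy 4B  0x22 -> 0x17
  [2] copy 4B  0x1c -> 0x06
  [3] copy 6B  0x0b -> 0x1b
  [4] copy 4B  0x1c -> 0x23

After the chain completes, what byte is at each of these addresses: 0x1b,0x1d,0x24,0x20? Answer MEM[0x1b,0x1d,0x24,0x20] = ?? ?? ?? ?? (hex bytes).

MEM[0x1b,0x1d,0x24,0x20] = 0c 23 23 17

#0 dst[0x27+3] := {0x4a,0x43,0x01}
#1 dst[0x17+4] := {0xb5,0xc4,0x93,0xb4}
#2 dst[0x06+4] := {0xa7,0x00,0xe5,0x58}
#3 dst[0x1b+6] := {0x0c,0x3a,0x23,0x18,0x3f,0x17}
#4 dst[0x23+4] := {0x3a,0x23,0x18,0x3f}
query mem[0x1b]=0x0c, mem[0x1d]=0x23, mem[0x24]=0x23, mem[0x20]=0x17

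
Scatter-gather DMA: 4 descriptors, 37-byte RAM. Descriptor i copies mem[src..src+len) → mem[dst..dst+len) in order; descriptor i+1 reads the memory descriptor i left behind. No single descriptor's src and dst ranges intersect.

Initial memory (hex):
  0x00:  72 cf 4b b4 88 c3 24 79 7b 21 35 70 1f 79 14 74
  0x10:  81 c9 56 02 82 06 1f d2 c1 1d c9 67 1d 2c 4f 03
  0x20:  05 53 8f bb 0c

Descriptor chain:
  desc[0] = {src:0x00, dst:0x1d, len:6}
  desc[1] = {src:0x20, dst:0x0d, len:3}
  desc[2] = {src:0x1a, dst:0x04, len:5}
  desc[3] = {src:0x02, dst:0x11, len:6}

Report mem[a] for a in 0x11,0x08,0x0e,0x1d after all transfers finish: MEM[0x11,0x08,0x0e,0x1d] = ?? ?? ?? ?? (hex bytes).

MEM[0x11,0x08,0x0e,0x1d] = 4b cf 88 72

D0: mem[0x1d..0x22] <- [72 cf 4b b4 88 c3]
D1: mem[0x0d..0x0f] <- [b4 88 c3]
D2: mem[0x04..0x08] <- [c9 67 1d 72 cf]
D3: mem[0x11..0x16] <- [4b b4 c9 67 1d 72]
query mem[0x11]=0x4b, mem[0x08]=0xcf, mem[0x0e]=0x88, mem[0x1d]=0x72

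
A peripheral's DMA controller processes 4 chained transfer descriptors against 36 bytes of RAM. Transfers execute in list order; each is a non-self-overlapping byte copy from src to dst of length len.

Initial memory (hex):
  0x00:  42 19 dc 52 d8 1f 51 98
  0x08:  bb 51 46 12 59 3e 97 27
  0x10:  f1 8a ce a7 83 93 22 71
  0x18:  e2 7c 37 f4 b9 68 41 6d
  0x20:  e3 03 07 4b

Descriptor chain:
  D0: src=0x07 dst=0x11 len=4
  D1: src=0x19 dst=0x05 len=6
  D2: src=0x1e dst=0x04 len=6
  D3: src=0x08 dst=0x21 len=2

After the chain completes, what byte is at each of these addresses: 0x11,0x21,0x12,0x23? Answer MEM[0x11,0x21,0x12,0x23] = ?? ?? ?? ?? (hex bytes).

MEM[0x11,0x21,0x12,0x23] = 98 07 bb 4b

D0: mem[0x11..0x14] <- [98 bb 51 46]
D1: mem[0x05..0x0a] <- [7c 37 f4 b9 68 41]
D2: mem[0x04..0x09] <- [41 6d e3 03 07 4b]
D3: mem[0x21..0x22] <- [07 4b]
query mem[0x11]=0x98, mem[0x21]=0x07, mem[0x12]=0xbb, mem[0x23]=0x4b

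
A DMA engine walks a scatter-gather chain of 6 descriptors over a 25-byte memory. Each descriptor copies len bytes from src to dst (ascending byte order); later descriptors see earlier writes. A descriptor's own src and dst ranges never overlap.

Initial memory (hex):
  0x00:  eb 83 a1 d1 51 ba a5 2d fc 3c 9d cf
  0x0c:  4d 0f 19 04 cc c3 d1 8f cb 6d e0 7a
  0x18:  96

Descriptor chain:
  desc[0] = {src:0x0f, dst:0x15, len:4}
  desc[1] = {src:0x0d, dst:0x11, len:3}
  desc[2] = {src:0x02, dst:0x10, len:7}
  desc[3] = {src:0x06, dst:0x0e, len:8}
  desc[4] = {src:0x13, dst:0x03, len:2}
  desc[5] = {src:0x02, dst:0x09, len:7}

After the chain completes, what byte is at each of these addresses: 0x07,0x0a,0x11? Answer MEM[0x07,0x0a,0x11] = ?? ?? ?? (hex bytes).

#0 dst[0x15+4] := {0x04,0xcc,0xc3,0xd1}
#1 dst[0x11+3] := {0x0f,0x19,0x04}
#2 dst[0x10+7] := {0xa1,0xd1,0x51,0xba,0xa5,0x2d,0xfc}
#3 dst[0x0e+8] := {0xa5,0x2d,0xfc,0x3c,0x9d,0xcf,0x4d,0x0f}
#4 dst[0x03+2] := {0xcf,0x4d}
#5 dst[0x09+7] := {0xa1,0xcf,0x4d,0xba,0xa5,0x2d,0xfc}
query mem[0x07]=0x2d, mem[0x0a]=0xcf, mem[0x11]=0x3c

MEM[0x07,0x0a,0x11] = 2d cf 3c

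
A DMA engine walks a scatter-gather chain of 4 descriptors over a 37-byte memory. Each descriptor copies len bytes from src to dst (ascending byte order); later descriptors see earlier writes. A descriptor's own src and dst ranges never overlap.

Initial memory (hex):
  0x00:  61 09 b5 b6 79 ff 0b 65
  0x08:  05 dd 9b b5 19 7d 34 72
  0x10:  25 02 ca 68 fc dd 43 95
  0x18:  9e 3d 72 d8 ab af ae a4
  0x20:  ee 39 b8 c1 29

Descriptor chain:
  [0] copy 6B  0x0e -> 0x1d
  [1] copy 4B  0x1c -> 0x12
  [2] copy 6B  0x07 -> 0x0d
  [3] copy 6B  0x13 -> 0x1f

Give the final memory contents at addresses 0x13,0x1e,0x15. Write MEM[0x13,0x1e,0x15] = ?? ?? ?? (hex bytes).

MEM[0x13,0x1e,0x15] = 34 72 25

  after D0: wrote 6B at 0x1d = 34722502ca68
  after D1: wrote 4B at 0x12 = ab347225
  after D2: wrote 6B at 0x0d = 6505dd9bb519
  after D3: wrote 6B at 0x1f = 34722543959e
query mem[0x13]=0x34, mem[0x1e]=0x72, mem[0x15]=0x25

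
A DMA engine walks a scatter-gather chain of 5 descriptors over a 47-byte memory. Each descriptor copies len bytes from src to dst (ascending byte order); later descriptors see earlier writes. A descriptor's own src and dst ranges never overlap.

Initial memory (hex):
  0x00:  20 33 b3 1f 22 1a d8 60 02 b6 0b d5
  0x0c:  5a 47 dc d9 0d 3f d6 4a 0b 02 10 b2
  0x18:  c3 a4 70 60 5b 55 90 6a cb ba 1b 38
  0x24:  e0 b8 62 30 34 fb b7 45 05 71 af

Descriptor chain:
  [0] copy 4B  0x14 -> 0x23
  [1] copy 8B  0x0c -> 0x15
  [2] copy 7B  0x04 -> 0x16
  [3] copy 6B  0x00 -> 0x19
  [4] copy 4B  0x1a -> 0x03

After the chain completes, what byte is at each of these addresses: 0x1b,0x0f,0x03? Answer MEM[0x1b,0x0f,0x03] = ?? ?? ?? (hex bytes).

D0: mem[0x23..0x26] <- [0b 02 10 b2]
D1: mem[0x15..0x1c] <- [5a 47 dc d9 0d 3f d6 4a]
D2: mem[0x16..0x1c] <- [22 1a d8 60 02 b6 0b]
D3: mem[0x19..0x1e] <- [20 33 b3 1f 22 1a]
D4: mem[0x03..0x06] <- [33 b3 1f 22]
query mem[0x1b]=0xb3, mem[0x0f]=0xd9, mem[0x03]=0x33

MEM[0x1b,0x0f,0x03] = b3 d9 33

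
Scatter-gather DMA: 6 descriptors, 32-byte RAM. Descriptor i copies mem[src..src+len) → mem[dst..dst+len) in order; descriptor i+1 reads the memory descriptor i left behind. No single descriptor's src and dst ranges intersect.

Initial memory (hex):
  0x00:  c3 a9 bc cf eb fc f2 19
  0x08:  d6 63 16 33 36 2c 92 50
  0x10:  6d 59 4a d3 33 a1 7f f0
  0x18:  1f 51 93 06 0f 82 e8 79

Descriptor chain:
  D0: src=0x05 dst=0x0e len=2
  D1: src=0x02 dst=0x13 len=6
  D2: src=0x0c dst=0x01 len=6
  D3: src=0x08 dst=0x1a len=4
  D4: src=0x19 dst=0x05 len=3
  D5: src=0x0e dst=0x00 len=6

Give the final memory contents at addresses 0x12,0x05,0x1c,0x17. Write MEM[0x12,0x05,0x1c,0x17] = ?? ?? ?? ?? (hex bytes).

#0 dst[0x0e+2] := {0xfc,0xf2}
#1 dst[0x13+6] := {0xbc,0xcf,0xeb,0xfc,0xf2,0x19}
#2 dst[0x01+6] := {0x36,0x2c,0xfc,0xf2,0x6d,0x59}
#3 dst[0x1a+4] := {0xd6,0x63,0x16,0x33}
#4 dst[0x05+3] := {0x51,0xd6,0x63}
#5 dst[0x00+6] := {0xfc,0xf2,0x6d,0x59,0x4a,0xbc}
query mem[0x12]=0x4a, mem[0x05]=0xbc, mem[0x1c]=0x16, mem[0x17]=0xf2

MEM[0x12,0x05,0x1c,0x17] = 4a bc 16 f2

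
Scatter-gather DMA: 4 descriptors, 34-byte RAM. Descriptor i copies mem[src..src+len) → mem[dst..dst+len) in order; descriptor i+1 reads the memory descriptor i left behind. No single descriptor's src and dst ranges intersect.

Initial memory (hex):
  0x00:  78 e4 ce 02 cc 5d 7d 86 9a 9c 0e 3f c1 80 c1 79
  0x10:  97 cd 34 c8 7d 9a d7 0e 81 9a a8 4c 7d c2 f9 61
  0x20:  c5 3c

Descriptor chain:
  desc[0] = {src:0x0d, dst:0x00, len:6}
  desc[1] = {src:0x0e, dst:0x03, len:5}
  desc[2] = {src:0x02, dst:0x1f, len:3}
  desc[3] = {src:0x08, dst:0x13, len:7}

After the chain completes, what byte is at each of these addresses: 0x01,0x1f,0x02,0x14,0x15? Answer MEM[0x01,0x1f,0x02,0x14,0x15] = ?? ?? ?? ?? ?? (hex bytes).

MEM[0x01,0x1f,0x02,0x14,0x15] = c1 79 79 9c 0e

[0] 0x0d->0x00 len=6 : 80 c1 79 97 cd 34
[1] 0x0e->0x03 len=5 : c1 79 97 cd 34
[2] 0x02->0x1f len=3 : 79 c1 79
[3] 0x08->0x13 len=7 : 9a 9c 0e 3f c1 80 c1
query mem[0x01]=0xc1, mem[0x1f]=0x79, mem[0x02]=0x79, mem[0x14]=0x9c, mem[0x15]=0x0e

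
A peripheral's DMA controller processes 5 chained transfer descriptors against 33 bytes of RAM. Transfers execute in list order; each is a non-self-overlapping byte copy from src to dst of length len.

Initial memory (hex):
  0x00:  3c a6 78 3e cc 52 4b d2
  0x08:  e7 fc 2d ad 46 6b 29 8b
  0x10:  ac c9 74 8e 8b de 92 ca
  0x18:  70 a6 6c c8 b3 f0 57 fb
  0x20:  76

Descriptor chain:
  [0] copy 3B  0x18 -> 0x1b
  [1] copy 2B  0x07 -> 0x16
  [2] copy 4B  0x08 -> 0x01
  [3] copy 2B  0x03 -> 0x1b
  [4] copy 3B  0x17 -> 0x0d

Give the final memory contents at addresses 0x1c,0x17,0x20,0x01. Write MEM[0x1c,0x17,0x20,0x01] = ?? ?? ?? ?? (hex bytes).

[0] 0x18->0x1b len=3 : 70 a6 6c
[1] 0x07->0x16 len=2 : d2 e7
[2] 0x08->0x01 len=4 : e7 fc 2d ad
[3] 0x03->0x1b len=2 : 2d ad
[4] 0x17->0x0d len=3 : e7 70 a6
query mem[0x1c]=0xad, mem[0x17]=0xe7, mem[0x20]=0x76, mem[0x01]=0xe7

MEM[0x1c,0x17,0x20,0x01] = ad e7 76 e7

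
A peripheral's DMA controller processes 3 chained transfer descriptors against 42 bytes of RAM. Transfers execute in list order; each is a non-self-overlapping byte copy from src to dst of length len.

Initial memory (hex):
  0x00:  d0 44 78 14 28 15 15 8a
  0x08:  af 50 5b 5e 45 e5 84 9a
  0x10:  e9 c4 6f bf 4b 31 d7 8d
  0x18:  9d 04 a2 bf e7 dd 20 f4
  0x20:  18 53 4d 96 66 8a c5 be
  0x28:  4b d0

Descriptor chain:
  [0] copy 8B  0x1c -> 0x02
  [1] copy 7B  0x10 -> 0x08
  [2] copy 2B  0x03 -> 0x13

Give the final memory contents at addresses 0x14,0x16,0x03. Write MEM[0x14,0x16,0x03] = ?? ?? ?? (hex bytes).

MEM[0x14,0x16,0x03] = 20 d7 dd

D0: mem[0x02..0x09] <- [e7 dd 20 f4 18 53 4d 96]
D1: mem[0x08..0x0e] <- [e9 c4 6f bf 4b 31 d7]
D2: mem[0x13..0x14] <- [dd 20]
query mem[0x14]=0x20, mem[0x16]=0xd7, mem[0x03]=0xdd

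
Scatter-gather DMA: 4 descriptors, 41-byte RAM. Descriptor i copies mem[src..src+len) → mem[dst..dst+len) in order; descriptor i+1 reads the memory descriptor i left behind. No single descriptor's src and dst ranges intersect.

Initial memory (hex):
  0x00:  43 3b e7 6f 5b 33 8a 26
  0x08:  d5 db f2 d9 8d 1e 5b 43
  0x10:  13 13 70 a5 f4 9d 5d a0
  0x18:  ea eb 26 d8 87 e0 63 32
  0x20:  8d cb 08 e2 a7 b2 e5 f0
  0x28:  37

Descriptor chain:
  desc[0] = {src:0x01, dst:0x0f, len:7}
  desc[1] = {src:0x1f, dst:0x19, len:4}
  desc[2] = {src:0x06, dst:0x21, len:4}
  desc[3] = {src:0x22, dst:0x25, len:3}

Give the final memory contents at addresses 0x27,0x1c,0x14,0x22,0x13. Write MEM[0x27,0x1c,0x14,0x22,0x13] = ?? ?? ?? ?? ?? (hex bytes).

  after D0: wrote 7B at 0x0f = 3be76f5b338a26
  after D1: wrote 4B at 0x19 = 328dcb08
  after D2: wrote 4B at 0x21 = 8a26d5db
  after D3: wrote 3B at 0x25 = 26d5db
query mem[0x27]=0xdb, mem[0x1c]=0x08, mem[0x14]=0x8a, mem[0x22]=0x26, mem[0x13]=0x33

MEM[0x27,0x1c,0x14,0x22,0x13] = db 08 8a 26 33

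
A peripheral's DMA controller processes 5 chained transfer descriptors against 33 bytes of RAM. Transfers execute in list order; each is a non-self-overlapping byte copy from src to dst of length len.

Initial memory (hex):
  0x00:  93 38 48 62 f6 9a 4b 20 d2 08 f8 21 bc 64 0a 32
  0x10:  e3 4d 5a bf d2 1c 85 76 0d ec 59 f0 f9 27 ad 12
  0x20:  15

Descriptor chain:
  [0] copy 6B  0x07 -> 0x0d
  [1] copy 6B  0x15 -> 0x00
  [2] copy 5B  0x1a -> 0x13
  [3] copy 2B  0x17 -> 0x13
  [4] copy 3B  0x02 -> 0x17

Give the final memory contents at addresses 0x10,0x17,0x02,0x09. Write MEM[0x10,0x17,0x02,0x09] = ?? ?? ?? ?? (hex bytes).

MEM[0x10,0x17,0x02,0x09] = f8 76 76 08

  after D0: wrote 6B at 0x0d = 20d208f821bc
  after D1: wrote 6B at 0x00 = 1c85760dec59
  after D2: wrote 5B at 0x13 = 59f0f927ad
  after D3: wrote 2B at 0x13 = ad0d
  after D4: wrote 3B at 0x17 = 760dec
query mem[0x10]=0xf8, mem[0x17]=0x76, mem[0x02]=0x76, mem[0x09]=0x08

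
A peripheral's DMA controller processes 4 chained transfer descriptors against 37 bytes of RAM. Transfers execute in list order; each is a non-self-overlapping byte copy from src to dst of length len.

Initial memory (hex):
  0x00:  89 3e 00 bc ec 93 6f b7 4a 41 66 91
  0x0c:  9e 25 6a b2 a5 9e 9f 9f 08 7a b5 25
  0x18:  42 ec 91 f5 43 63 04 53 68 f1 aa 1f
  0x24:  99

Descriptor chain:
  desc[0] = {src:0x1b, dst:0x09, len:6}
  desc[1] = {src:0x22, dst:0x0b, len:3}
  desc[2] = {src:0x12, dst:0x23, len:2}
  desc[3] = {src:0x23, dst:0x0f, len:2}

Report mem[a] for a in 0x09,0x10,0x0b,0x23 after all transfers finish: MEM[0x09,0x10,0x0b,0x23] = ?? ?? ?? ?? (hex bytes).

  after D0: wrote 6B at 0x09 = f54363045368
  after D1: wrote 3B at 0x0b = aa1f99
  after D2: wrote 2B at 0x23 = 9f9f
  after D3: wrote 2B at 0x0f = 9f9f
query mem[0x09]=0xf5, mem[0x10]=0x9f, mem[0x0b]=0xaa, mem[0x23]=0x9f

MEM[0x09,0x10,0x0b,0x23] = f5 9f aa 9f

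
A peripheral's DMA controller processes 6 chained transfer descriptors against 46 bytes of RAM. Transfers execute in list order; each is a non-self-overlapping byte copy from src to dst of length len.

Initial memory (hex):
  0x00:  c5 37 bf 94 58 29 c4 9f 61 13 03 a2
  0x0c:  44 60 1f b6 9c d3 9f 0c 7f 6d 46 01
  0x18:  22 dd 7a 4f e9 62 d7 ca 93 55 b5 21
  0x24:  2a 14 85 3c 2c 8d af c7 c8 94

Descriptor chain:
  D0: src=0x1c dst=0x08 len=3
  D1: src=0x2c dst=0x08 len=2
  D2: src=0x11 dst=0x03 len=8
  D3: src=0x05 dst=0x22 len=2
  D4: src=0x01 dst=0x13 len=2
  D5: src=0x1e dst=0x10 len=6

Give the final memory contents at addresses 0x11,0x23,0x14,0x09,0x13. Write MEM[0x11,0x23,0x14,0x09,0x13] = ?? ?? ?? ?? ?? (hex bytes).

MEM[0x11,0x23,0x14,0x09,0x13] = ca 7f 0c 01 55

[0] 0x1c->0x08 len=3 : e9 62 d7
[1] 0x2c->0x08 len=2 : c8 94
[2] 0x11->0x03 len=8 : d3 9f 0c 7f 6d 46 01 22
[3] 0x05->0x22 len=2 : 0c 7f
[4] 0x01->0x13 len=2 : 37 bf
[5] 0x1e->0x10 len=6 : d7 ca 93 55 0c 7f
query mem[0x11]=0xca, mem[0x23]=0x7f, mem[0x14]=0x0c, mem[0x09]=0x01, mem[0x13]=0x55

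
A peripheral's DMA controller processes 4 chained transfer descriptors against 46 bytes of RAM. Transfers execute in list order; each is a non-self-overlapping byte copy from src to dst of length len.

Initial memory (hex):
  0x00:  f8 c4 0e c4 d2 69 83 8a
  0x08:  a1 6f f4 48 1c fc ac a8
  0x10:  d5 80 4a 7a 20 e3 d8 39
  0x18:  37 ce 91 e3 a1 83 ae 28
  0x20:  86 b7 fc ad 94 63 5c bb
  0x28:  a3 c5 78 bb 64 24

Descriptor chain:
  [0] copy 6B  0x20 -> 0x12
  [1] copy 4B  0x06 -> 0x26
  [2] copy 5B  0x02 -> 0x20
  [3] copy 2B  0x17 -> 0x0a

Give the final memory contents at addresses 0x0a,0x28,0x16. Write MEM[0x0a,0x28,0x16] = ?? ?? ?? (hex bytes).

  after D0: wrote 6B at 0x12 = 86b7fcad9463
  after D1: wrote 4B at 0x26 = 838aa16f
  after D2: wrote 5B at 0x20 = 0ec4d26983
  after D3: wrote 2B at 0x0a = 6337
query mem[0x0a]=0x63, mem[0x28]=0xa1, mem[0x16]=0x94

MEM[0x0a,0x28,0x16] = 63 a1 94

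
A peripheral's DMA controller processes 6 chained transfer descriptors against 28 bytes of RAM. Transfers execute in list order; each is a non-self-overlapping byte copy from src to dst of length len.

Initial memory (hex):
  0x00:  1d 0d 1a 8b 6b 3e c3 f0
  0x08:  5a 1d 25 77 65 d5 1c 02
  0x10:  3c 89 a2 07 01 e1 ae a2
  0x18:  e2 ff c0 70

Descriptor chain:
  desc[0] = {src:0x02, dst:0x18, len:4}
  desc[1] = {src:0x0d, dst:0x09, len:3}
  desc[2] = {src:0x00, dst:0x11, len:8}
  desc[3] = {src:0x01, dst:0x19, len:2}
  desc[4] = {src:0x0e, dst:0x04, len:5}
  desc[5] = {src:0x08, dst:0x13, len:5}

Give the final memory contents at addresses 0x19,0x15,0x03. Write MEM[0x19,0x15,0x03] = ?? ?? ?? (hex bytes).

MEM[0x19,0x15,0x03] = 0d 1c 8b

D0: mem[0x18..0x1b] <- [1a 8b 6b 3e]
D1: mem[0x09..0x0b] <- [d5 1c 02]
D2: mem[0x11..0x18] <- [1d 0d 1a 8b 6b 3e c3 f0]
D3: mem[0x19..0x1a] <- [0d 1a]
D4: mem[0x04..0x08] <- [1c 02 3c 1d 0d]
D5: mem[0x13..0x17] <- [0d d5 1c 02 65]
query mem[0x19]=0x0d, mem[0x15]=0x1c, mem[0x03]=0x8b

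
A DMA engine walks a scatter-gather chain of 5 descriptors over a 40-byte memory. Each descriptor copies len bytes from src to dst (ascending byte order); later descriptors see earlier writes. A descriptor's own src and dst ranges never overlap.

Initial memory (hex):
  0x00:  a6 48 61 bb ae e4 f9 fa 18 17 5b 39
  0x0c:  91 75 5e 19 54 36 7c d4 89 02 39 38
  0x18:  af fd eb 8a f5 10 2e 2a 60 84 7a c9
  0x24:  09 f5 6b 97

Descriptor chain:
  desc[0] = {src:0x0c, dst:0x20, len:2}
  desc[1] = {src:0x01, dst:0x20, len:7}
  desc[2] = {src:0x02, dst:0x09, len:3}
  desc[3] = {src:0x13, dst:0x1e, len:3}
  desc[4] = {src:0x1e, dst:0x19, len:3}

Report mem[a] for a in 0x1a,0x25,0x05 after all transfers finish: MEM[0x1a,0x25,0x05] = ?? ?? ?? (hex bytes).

MEM[0x1a,0x25,0x05] = 89 f9 e4

  after D0: wrote 2B at 0x20 = 9175
  after D1: wrote 7B at 0x20 = 4861bbaee4f9fa
  after D2: wrote 3B at 0x09 = 61bbae
  after D3: wrote 3B at 0x1e = d48902
  after D4: wrote 3B at 0x19 = d48902
query mem[0x1a]=0x89, mem[0x25]=0xf9, mem[0x05]=0xe4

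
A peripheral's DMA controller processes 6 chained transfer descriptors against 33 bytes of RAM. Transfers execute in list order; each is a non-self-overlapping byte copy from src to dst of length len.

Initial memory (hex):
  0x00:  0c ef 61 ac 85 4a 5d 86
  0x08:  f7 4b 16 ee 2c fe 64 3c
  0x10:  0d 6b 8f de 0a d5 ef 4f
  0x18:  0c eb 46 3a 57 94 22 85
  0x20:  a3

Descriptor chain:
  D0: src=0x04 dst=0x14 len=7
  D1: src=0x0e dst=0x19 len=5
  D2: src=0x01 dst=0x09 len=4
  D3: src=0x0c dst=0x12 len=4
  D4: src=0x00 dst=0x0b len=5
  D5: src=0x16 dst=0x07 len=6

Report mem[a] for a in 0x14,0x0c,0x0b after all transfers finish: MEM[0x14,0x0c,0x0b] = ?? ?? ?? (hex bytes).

D0: mem[0x14..0x1a] <- [85 4a 5d 86 f7 4b 16]
D1: mem[0x19..0x1d] <- [64 3c 0d 6b 8f]
D2: mem[0x09..0x0c] <- [ef 61 ac 85]
D3: mem[0x12..0x15] <- [85 fe 64 3c]
D4: mem[0x0b..0x0f] <- [0c ef 61 ac 85]
D5: mem[0x07..0x0c] <- [5d 86 f7 64 3c 0d]
query mem[0x14]=0x64, mem[0x0c]=0x0d, mem[0x0b]=0x3c

MEM[0x14,0x0c,0x0b] = 64 0d 3c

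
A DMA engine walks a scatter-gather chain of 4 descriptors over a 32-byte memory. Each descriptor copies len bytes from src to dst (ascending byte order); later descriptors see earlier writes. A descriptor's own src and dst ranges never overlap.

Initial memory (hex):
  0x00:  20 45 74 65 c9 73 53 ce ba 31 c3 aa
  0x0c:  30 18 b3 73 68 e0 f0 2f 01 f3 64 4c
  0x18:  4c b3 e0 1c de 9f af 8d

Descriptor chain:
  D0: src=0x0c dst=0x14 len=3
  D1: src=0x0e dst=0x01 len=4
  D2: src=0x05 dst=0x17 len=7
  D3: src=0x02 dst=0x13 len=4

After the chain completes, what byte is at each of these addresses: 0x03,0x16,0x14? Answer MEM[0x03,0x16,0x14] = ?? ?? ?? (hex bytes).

MEM[0x03,0x16,0x14] = 68 73 68

D0: mem[0x14..0x16] <- [30 18 b3]
D1: mem[0x01..0x04] <- [b3 73 68 e0]
D2: mem[0x17..0x1d] <- [73 53 ce ba 31 c3 aa]
D3: mem[0x13..0x16] <- [73 68 e0 73]
query mem[0x03]=0x68, mem[0x16]=0x73, mem[0x14]=0x68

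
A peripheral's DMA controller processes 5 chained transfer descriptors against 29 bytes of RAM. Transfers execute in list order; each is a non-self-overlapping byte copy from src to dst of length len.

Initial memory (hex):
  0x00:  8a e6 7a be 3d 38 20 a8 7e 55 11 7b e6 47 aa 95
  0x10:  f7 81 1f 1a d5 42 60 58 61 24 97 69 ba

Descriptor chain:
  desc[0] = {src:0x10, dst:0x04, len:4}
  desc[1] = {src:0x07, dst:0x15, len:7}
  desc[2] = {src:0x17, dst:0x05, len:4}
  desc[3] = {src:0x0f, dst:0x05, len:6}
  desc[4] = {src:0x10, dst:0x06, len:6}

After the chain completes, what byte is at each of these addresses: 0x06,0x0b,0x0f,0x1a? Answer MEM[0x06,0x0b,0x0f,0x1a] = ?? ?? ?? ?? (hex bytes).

  after D0: wrote 4B at 0x04 = f7811f1a
  after D1: wrote 7B at 0x15 = 1a7e55117be647
  after D2: wrote 4B at 0x05 = 55117be6
  after D3: wrote 6B at 0x05 = 95f7811f1ad5
  after D4: wrote 6B at 0x06 = f7811f1ad51a
query mem[0x06]=0xf7, mem[0x0b]=0x1a, mem[0x0f]=0x95, mem[0x1a]=0xe6

MEM[0x06,0x0b,0x0f,0x1a] = f7 1a 95 e6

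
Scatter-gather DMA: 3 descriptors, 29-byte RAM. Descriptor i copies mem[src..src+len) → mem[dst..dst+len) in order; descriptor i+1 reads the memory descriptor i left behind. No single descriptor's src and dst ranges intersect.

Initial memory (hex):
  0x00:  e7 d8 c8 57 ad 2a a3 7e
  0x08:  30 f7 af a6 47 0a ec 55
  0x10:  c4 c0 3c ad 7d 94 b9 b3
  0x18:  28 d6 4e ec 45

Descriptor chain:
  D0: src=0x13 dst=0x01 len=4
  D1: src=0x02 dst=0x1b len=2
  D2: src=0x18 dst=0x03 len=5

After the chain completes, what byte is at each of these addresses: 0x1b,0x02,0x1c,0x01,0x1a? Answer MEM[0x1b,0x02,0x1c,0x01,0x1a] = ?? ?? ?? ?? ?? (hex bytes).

MEM[0x1b,0x02,0x1c,0x01,0x1a] = 7d 7d 94 ad 4e

  after D0: wrote 4B at 0x01 = ad7d94b9
  after D1: wrote 2B at 0x1b = 7d94
  after D2: wrote 5B at 0x03 = 28d64e7d94
query mem[0x1b]=0x7d, mem[0x02]=0x7d, mem[0x1c]=0x94, mem[0x01]=0xad, mem[0x1a]=0x4e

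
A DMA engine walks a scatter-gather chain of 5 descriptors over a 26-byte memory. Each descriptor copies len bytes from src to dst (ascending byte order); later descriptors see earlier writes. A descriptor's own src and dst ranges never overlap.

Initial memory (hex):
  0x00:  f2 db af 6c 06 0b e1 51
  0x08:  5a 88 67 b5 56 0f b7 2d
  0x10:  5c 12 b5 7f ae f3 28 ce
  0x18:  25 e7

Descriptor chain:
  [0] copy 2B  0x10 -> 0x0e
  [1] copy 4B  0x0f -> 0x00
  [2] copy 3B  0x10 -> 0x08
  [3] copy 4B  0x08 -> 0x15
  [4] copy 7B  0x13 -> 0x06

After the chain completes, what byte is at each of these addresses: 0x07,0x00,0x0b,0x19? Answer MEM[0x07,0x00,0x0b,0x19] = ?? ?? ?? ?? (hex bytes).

#0 dst[0x0e+2] := {0x5c,0x12}
#1 dst[0x00+4] := {0x12,0x5c,0x12,0xb5}
#2 dst[0x08+3] := {0x5c,0x12,0xb5}
#3 dst[0x15+4] := {0x5c,0x12,0xb5,0xb5}
#4 dst[0x06+7] := {0x7f,0xae,0x5c,0x12,0xb5,0xb5,0xe7}
query mem[0x07]=0xae, mem[0x00]=0x12, mem[0x0b]=0xb5, mem[0x19]=0xe7

MEM[0x07,0x00,0x0b,0x19] = ae 12 b5 e7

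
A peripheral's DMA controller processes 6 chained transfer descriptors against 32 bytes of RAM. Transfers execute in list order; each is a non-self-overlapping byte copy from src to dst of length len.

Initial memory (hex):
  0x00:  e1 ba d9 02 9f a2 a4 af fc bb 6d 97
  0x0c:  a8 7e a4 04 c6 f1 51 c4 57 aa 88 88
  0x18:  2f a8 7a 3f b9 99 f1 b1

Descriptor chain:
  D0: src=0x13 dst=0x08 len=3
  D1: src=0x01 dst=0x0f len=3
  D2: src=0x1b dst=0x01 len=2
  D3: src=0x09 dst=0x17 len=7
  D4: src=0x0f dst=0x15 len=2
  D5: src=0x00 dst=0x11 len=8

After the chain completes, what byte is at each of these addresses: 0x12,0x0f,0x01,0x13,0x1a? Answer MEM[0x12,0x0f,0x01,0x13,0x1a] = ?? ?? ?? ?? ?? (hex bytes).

[0] 0x13->0x08 len=3 : c4 57 aa
[1] 0x01->0x0f len=3 : ba d9 02
[2] 0x1b->0x01 len=2 : 3f b9
[3] 0x09->0x17 len=7 : 57 aa 97 a8 7e a4 ba
[4] 0x0f->0x15 len=2 : ba d9
[5] 0x00->0x11 len=8 : e1 3f b9 02 9f a2 a4 af
query mem[0x12]=0x3f, mem[0x0f]=0xba, mem[0x01]=0x3f, mem[0x13]=0xb9, mem[0x1a]=0xa8

MEM[0x12,0x0f,0x01,0x13,0x1a] = 3f ba 3f b9 a8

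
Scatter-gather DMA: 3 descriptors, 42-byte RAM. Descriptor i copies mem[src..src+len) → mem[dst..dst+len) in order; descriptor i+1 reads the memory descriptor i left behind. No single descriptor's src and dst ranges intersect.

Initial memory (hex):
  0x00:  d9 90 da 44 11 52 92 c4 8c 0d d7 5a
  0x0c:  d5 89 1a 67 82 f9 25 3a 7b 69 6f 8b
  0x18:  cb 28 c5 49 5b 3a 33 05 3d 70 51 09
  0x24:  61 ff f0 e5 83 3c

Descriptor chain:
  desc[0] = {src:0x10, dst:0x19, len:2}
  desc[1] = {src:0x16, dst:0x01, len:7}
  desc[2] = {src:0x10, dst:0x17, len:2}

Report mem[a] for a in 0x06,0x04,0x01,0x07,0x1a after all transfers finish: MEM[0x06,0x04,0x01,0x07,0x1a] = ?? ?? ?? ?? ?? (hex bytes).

MEM[0x06,0x04,0x01,0x07,0x1a] = 49 82 6f 5b f9

  after D0: wrote 2B at 0x19 = 82f9
  after D1: wrote 7B at 0x01 = 6f8bcb82f9495b
  after D2: wrote 2B at 0x17 = 82f9
query mem[0x06]=0x49, mem[0x04]=0x82, mem[0x01]=0x6f, mem[0x07]=0x5b, mem[0x1a]=0xf9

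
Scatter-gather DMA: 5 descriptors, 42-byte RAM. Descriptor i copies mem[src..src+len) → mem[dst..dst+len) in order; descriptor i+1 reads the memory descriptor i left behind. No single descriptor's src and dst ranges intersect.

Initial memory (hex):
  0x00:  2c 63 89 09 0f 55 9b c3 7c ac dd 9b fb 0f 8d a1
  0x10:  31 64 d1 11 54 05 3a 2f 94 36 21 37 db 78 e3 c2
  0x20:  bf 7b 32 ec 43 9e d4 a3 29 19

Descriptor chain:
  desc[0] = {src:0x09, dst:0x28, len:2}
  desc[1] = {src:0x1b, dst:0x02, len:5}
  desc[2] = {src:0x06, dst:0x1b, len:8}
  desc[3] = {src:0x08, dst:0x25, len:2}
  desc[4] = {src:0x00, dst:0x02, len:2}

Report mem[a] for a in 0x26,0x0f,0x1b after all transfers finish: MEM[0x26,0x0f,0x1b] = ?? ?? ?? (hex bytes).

MEM[0x26,0x0f,0x1b] = ac a1 c2

  after D0: wrote 2B at 0x28 = acdd
  after D1: wrote 5B at 0x02 = 37db78e3c2
  after D2: wrote 8B at 0x1b = c2c37cacdd9bfb0f
  after D3: wrote 2B at 0x25 = 7cac
  after D4: wrote 2B at 0x02 = 2c63
query mem[0x26]=0xac, mem[0x0f]=0xa1, mem[0x1b]=0xc2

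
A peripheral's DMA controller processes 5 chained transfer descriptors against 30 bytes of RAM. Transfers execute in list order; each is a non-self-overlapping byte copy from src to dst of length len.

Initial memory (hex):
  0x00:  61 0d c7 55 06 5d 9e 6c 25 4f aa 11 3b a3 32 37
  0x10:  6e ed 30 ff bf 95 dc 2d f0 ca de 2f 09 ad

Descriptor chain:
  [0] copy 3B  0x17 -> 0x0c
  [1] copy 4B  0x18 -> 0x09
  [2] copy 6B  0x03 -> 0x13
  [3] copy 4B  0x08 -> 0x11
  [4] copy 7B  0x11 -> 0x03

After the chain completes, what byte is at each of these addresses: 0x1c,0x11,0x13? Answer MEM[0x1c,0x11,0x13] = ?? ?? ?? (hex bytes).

#0 dst[0x0c+3] := {0x2d,0xf0,0xca}
#1 dst[0x09+4] := {0xf0,0xca,0xde,0x2f}
#2 dst[0x13+6] := {0x55,0x06,0x5d,0x9e,0x6c,0x25}
#3 dst[0x11+4] := {0x25,0xf0,0xca,0xde}
#4 dst[0x03+7] := {0x25,0xf0,0xca,0xde,0x5d,0x9e,0x6c}
query mem[0x1c]=0x09, mem[0x11]=0x25, mem[0x13]=0xca

MEM[0x1c,0x11,0x13] = 09 25 ca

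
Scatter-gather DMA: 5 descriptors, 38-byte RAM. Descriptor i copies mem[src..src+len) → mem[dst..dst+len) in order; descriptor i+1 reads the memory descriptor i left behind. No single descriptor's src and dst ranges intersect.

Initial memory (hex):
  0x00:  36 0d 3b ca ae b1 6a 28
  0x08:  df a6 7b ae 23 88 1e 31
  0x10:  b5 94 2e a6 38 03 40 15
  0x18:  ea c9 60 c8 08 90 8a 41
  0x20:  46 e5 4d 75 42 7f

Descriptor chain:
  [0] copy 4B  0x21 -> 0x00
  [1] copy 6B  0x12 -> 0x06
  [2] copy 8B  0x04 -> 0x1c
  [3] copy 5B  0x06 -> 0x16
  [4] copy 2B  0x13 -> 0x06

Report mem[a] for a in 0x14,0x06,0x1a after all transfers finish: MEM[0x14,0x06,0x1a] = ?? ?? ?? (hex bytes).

MEM[0x14,0x06,0x1a] = 38 a6 40

[0] 0x21->0x00 len=4 : e5 4d 75 42
[1] 0x12->0x06 len=6 : 2e a6 38 03 40 15
[2] 0x04->0x1c len=8 : ae b1 2e a6 38 03 40 15
[3] 0x06->0x16 len=5 : 2e a6 38 03 40
[4] 0x13->0x06 len=2 : a6 38
query mem[0x14]=0x38, mem[0x06]=0xa6, mem[0x1a]=0x40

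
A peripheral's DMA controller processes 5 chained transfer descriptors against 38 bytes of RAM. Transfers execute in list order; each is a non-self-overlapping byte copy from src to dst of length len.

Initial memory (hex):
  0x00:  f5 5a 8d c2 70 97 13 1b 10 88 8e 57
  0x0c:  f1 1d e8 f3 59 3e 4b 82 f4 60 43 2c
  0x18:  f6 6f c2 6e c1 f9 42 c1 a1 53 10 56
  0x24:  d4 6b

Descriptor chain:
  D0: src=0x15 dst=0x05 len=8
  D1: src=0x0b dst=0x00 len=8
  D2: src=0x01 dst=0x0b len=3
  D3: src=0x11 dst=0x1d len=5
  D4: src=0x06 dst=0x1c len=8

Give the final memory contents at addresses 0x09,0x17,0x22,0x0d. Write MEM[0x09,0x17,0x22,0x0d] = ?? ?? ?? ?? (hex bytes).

MEM[0x09,0x17,0x22,0x0d] = 6f 2c 1d e8

  after D0: wrote 8B at 0x05 = 60432cf66fc26ec1
  after D1: wrote 8B at 0x00 = 6ec11de8f3593e4b
  after D2: wrote 3B at 0x0b = c11de8
  after D3: wrote 5B at 0x1d = 3e4b82f460
  after D4: wrote 8B at 0x1c = 3e4bf66fc2c11de8
query mem[0x09]=0x6f, mem[0x17]=0x2c, mem[0x22]=0x1d, mem[0x0d]=0xe8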